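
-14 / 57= -0.25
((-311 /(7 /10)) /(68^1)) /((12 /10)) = -7775 /1428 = -5.44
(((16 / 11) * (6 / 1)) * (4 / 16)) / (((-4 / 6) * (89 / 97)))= -3492 / 979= -3.57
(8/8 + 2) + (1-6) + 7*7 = 47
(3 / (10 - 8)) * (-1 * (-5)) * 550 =4125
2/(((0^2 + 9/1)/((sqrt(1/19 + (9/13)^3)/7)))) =8*sqrt(247741)/202293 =0.02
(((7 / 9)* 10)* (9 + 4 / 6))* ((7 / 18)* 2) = 14210 / 243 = 58.48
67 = 67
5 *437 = 2185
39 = 39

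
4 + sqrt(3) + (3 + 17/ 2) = sqrt(3) + 31/ 2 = 17.23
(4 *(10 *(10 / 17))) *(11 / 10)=440 / 17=25.88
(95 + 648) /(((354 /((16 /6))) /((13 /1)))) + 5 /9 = 12977 /177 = 73.32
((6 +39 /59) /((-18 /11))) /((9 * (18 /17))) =-24497 /57348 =-0.43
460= 460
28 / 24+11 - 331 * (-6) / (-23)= -10237 / 138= -74.18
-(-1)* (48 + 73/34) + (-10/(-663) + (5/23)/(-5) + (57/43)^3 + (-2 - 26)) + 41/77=4664088683129/186709945422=24.98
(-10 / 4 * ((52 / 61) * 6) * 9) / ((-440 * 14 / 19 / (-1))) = -0.35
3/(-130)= -3/130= -0.02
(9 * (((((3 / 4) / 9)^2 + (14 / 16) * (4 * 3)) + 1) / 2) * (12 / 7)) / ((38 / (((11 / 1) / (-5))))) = -54681 / 10640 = -5.14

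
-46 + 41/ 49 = -2213/ 49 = -45.16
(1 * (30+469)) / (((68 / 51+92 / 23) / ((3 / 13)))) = 4491 / 208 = 21.59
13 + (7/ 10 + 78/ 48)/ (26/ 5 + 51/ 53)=174761/ 13064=13.38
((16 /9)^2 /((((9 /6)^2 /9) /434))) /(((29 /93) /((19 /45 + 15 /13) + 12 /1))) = 109416108032 /458055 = 238871.11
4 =4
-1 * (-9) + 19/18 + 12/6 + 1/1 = 235/18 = 13.06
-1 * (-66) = 66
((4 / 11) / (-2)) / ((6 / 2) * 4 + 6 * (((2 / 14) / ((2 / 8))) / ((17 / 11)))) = -0.01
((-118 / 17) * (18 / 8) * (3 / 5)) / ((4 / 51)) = -4779 / 40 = -119.48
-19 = -19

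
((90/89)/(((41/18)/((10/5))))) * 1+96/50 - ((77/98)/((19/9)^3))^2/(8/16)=1175121692639151/420592528434050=2.79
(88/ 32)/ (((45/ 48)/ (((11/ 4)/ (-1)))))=-121/ 15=-8.07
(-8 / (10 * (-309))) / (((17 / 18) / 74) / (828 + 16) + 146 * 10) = 1498944 / 845292003955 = 0.00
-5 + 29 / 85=-396 / 85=-4.66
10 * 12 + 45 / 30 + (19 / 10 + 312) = 2177 / 5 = 435.40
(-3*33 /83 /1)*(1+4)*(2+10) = -5940 /83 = -71.57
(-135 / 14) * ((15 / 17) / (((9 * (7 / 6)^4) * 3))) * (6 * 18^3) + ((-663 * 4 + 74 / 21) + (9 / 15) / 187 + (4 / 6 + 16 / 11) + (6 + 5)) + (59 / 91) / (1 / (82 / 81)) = -142088298390602 / 16547415885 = -8586.74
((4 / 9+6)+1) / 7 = 67 / 63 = 1.06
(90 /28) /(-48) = -0.07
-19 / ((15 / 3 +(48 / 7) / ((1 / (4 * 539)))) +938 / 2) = -19 / 15258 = -0.00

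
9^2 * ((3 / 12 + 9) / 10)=2997 / 40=74.92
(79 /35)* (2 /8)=79 /140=0.56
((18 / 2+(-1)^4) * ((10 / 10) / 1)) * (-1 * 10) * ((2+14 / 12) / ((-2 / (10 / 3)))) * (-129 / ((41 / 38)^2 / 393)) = -38636747000 / 1681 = -22984382.51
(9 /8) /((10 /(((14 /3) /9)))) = 0.06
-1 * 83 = -83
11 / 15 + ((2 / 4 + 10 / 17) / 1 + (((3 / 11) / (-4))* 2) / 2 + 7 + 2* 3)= 165533 / 11220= 14.75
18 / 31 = 0.58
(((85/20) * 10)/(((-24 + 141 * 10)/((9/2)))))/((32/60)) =1275/4928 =0.26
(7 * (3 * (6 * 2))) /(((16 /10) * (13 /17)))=5355 /26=205.96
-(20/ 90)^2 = -4/ 81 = -0.05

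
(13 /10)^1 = 1.30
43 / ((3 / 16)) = 688 / 3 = 229.33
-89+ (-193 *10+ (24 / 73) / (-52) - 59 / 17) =-32628620 / 16133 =-2022.48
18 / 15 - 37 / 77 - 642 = -246893 / 385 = -641.28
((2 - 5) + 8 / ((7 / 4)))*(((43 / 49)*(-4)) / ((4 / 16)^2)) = -30272 / 343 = -88.26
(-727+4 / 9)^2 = 42758521 / 81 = 527882.98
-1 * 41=-41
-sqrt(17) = -4.12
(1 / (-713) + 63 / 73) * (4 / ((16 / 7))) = 156961 / 104098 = 1.51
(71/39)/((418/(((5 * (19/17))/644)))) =355/9393384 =0.00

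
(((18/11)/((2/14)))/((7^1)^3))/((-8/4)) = -9/539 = -0.02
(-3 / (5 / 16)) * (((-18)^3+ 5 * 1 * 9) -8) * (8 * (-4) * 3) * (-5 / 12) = 2225280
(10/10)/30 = 1/30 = 0.03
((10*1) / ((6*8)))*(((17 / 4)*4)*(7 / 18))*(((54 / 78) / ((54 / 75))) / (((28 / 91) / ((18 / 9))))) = 14875 / 1728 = 8.61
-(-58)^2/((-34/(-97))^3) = -78115.00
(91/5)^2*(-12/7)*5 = -14196/5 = -2839.20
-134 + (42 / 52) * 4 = -1700 / 13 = -130.77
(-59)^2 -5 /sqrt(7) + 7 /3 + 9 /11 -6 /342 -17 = 3465.24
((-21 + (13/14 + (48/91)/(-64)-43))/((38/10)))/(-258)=114805/1784328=0.06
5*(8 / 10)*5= 20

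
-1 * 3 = -3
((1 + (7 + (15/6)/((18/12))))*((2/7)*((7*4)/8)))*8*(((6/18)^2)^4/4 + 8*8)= 97417786/19683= 4949.34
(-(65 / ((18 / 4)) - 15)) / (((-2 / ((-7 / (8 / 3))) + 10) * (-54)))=-35 / 36612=-0.00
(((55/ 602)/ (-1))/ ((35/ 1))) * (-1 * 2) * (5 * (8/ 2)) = 220/ 2107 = 0.10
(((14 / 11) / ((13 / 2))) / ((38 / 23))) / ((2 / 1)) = 161 / 2717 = 0.06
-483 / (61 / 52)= -25116 / 61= -411.74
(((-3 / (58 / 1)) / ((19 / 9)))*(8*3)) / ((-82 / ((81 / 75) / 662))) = 2187 / 186940525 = 0.00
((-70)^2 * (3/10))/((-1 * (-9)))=490/3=163.33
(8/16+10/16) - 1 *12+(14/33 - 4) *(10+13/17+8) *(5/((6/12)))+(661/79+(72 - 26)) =-20225203/32232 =-627.49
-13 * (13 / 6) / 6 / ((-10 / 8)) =169 / 45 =3.76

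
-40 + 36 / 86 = -1702 / 43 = -39.58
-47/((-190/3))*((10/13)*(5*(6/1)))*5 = 21150/247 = 85.63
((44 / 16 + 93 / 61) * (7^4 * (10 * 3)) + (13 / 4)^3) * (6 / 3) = 1202170657 / 1952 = 615866.12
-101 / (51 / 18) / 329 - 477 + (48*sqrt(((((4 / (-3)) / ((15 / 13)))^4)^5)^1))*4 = 337.99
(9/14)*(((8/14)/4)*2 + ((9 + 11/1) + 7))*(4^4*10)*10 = 22003200/49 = 449044.90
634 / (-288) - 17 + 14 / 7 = -2477 / 144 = -17.20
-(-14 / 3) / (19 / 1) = 14 / 57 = 0.25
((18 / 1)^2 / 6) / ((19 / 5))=270 / 19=14.21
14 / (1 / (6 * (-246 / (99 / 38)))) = -87248 / 11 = -7931.64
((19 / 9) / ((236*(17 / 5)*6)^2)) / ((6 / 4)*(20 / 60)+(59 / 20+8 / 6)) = 2375 / 124729019856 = 0.00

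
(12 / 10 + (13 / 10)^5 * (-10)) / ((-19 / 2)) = 3.78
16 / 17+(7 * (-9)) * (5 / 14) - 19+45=151 / 34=4.44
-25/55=-5/11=-0.45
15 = 15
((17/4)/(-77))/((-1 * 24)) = 17/7392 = 0.00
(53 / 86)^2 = 2809 / 7396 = 0.38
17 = 17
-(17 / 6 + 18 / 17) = -397 / 102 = -3.89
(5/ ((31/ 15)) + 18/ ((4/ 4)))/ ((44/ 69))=43677/ 1364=32.02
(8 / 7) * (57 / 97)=0.67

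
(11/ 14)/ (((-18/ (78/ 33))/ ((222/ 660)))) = -481/ 13860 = -0.03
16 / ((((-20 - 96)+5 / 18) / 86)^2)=8.84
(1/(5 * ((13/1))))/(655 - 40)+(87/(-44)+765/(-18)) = -78231031/1758900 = -44.48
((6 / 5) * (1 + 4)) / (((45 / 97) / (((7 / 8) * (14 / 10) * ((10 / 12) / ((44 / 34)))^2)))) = 1373617 / 209088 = 6.57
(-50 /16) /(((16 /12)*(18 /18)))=-75 /32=-2.34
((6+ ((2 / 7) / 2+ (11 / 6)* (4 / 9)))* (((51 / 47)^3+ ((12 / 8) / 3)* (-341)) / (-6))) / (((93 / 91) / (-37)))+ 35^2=-18393244328515 / 3128394636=-5879.45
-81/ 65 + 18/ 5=153/ 65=2.35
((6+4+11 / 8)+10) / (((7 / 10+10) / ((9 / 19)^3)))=32805 / 154508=0.21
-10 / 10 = -1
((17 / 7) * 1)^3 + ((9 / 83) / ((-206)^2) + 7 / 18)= 159969001273 / 10872994356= 14.71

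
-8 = -8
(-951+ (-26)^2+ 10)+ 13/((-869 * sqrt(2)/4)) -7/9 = -2392/9 -26 * sqrt(2)/869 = -265.82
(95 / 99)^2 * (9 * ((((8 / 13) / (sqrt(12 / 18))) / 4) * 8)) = 72200 * sqrt(6) / 14157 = 12.49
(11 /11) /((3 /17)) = 17 /3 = 5.67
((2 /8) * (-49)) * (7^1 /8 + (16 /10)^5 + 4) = -18816931 /100000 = -188.17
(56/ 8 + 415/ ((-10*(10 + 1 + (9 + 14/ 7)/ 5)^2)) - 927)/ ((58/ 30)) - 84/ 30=-201606899/ 421080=-478.79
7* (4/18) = 14/9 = 1.56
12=12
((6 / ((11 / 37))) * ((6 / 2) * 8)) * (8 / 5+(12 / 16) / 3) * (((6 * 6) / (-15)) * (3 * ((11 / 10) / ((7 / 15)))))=-2661336 / 175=-15207.63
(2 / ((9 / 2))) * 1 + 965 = 8689 / 9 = 965.44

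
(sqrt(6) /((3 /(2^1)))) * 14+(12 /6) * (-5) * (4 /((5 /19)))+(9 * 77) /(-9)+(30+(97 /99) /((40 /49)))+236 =28 * sqrt(6) /3+151273 /3960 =61.06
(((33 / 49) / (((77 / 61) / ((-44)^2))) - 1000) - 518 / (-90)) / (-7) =-596797 / 108045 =-5.52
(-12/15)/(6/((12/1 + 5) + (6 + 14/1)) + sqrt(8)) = 222/13645 -2738 * sqrt(2)/13645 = -0.27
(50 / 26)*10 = 250 / 13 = 19.23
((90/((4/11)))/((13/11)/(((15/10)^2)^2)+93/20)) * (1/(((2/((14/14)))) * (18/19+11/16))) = 15.50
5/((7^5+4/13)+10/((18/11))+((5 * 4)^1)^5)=0.00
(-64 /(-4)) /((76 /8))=32 /19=1.68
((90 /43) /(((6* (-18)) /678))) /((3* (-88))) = 565 /11352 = 0.05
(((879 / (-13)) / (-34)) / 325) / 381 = 0.00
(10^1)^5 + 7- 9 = 99998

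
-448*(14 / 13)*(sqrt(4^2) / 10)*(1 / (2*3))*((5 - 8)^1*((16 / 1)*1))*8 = 802816 / 65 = 12351.02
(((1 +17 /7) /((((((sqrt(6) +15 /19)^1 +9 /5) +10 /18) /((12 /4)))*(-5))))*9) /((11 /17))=-5065366104 /219031967 +1610594280*sqrt(6) /219031967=-5.11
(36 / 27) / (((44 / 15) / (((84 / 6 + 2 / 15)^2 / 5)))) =44944 / 2475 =18.16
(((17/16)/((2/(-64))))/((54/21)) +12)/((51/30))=-110/153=-0.72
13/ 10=1.30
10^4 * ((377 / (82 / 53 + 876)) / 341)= 19981000 / 1585991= 12.60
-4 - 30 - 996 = -1030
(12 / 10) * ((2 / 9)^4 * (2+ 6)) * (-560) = -13.11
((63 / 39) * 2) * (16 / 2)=336 / 13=25.85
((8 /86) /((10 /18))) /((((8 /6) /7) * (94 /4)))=378 /10105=0.04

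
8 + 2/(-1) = 6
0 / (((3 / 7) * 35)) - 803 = -803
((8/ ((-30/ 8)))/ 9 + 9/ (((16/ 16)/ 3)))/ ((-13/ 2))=-7226/ 1755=-4.12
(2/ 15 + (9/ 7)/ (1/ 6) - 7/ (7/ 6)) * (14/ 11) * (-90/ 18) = -388/ 33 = -11.76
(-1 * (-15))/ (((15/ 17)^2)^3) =24137569/ 759375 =31.79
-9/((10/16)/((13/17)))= -936/85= -11.01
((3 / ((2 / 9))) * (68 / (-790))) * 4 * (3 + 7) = -3672 / 79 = -46.48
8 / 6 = 4 / 3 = 1.33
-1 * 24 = -24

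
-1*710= -710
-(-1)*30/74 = 15/37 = 0.41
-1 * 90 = -90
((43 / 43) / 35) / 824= 1 / 28840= 0.00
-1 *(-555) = 555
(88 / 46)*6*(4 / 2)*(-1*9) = -4752 / 23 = -206.61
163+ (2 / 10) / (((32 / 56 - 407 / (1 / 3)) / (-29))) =6962748 / 42715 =163.00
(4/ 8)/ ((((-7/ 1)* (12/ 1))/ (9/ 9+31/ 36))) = -67/ 6048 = -0.01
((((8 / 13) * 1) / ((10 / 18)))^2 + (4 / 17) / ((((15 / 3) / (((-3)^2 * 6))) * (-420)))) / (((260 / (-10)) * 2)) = -306927 / 13072150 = -0.02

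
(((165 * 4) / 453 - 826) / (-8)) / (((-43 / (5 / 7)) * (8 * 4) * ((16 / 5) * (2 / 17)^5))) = -2209758945525 / 2978676736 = -741.86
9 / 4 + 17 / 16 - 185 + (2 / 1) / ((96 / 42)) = -2893 / 16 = -180.81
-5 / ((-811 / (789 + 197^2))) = 197990 / 811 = 244.13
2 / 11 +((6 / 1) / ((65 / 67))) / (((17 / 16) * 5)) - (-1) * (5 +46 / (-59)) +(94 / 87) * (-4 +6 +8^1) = 5107039991 / 311958075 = 16.37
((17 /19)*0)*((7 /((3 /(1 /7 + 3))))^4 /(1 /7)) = 0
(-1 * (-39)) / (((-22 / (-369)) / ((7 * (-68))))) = -3425058 / 11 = -311368.91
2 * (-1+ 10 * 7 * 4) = 558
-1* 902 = -902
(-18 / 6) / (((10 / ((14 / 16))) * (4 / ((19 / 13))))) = -399 / 4160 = -0.10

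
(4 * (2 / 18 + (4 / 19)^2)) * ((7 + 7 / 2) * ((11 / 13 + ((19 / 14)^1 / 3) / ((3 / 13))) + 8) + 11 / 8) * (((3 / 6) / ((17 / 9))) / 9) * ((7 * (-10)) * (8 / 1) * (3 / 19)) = -2533251700 / 13642551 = -185.69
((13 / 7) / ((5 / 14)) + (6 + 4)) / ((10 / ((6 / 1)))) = 228 / 25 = 9.12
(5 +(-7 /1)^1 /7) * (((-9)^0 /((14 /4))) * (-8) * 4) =-256 /7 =-36.57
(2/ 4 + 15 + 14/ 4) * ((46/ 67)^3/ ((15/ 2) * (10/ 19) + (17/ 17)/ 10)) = 351382960/ 231286747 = 1.52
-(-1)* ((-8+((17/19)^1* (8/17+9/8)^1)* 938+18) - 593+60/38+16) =58801/76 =773.70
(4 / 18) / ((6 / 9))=1 / 3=0.33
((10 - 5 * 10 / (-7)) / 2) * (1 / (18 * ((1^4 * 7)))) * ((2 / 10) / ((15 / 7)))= 2 / 315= 0.01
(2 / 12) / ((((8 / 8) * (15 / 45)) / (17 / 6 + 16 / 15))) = 39 / 20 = 1.95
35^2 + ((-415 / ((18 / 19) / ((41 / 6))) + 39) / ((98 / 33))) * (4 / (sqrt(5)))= 1225 - 3509803 * sqrt(5) / 4410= -554.63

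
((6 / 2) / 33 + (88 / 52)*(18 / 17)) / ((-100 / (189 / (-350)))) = 0.01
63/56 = 9/8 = 1.12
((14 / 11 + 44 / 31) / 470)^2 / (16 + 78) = 210681 / 603632113150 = 0.00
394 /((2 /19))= 3743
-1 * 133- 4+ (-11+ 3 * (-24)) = -220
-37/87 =-0.43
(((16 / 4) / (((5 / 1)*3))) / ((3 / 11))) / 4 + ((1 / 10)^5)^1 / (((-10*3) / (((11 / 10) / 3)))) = 21999989 / 90000000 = 0.24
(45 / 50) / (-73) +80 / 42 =29011 / 15330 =1.89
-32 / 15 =-2.13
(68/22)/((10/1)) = 17/55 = 0.31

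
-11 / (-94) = 11 / 94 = 0.12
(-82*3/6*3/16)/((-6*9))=41/288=0.14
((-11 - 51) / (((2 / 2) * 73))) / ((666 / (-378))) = 1302 / 2701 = 0.48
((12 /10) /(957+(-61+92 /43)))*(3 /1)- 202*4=-78012013 /96550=-808.00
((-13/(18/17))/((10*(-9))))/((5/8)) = 442/2025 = 0.22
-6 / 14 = -3 / 7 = -0.43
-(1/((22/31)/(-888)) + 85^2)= -65711/11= -5973.73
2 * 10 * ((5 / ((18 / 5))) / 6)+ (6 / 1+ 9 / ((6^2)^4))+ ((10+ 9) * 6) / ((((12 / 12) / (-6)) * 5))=-117732091 / 933120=-126.17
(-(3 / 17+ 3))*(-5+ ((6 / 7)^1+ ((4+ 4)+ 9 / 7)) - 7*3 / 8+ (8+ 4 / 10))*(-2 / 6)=27513 / 2380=11.56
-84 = -84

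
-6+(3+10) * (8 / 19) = -10 / 19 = -0.53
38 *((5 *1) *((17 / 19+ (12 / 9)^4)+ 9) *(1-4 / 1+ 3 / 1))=0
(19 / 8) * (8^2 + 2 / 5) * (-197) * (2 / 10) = -602623 / 100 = -6026.23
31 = 31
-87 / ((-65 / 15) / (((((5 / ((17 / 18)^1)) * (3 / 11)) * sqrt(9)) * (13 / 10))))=113.05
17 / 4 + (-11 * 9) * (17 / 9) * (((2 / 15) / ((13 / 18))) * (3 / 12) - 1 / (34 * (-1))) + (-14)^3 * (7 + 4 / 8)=-5353369 / 260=-20589.88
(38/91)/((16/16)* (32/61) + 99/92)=213256/817453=0.26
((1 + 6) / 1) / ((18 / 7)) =49 / 18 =2.72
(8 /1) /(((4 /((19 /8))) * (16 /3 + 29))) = 0.14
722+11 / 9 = 6509 / 9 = 723.22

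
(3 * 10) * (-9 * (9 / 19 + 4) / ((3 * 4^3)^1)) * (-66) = 126225 / 304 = 415.21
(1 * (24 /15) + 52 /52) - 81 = -392 /5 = -78.40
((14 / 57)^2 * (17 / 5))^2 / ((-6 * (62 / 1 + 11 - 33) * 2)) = -693889 / 7917000750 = -0.00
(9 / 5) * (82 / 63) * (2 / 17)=164 / 595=0.28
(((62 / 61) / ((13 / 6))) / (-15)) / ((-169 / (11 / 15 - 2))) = -2356 / 10051275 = -0.00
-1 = -1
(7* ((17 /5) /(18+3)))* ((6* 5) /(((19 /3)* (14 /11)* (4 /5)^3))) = 70125 /8512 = 8.24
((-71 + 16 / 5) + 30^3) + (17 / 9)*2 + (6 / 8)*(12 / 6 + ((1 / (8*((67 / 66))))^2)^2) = 25013163000231431 / 928563655680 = 26937.48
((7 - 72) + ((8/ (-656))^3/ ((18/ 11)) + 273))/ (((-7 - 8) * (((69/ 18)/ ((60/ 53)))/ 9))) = -6192965343/ 168029398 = -36.86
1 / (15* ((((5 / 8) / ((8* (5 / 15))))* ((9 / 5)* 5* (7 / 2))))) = 128 / 14175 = 0.01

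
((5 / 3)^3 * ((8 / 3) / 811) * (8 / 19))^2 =64000000 / 1557826000641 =0.00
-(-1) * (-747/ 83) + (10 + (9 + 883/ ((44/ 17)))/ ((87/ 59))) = 912841/ 3828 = 238.46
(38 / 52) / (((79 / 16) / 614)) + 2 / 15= 1401974 / 15405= 91.01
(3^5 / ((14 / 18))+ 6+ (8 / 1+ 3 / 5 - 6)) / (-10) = -5618 / 175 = -32.10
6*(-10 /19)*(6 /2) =-9.47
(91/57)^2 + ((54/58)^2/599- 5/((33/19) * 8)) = 315482473685/144030743208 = 2.19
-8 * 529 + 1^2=-4231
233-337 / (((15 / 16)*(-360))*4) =314887 / 1350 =233.25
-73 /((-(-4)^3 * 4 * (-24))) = 73 /6144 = 0.01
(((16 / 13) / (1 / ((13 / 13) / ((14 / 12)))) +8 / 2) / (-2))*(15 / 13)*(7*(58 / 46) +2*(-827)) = 5675850 / 1183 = 4797.84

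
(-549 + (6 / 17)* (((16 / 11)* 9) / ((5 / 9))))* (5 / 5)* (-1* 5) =505539 / 187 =2703.42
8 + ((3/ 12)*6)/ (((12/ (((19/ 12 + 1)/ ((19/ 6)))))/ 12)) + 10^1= 1461/ 76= 19.22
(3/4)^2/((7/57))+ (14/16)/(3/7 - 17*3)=45229/9912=4.56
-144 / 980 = -36 / 245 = -0.15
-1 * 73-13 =-86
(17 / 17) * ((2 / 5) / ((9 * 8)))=1 / 180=0.01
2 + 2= 4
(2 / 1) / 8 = 1 / 4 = 0.25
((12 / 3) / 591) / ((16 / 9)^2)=27 / 12608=0.00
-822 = -822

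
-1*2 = -2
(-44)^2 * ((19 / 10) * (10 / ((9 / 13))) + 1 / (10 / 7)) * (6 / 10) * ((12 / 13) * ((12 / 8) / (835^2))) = 14711664 / 226598125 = 0.06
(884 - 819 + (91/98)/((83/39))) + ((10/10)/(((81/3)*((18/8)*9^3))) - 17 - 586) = -110654691755/205844814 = -537.56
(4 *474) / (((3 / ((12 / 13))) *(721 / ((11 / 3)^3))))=3364768 / 84357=39.89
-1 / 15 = -0.07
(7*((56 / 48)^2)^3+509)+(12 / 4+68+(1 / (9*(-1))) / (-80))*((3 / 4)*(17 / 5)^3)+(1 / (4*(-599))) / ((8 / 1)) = 11439165714209 / 4366710000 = 2619.63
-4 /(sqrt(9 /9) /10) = -40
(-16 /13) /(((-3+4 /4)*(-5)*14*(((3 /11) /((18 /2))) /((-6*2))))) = 1584 /455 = 3.48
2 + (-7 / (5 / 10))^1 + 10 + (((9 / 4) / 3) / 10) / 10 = -797 / 400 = -1.99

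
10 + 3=13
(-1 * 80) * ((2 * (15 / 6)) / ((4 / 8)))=-800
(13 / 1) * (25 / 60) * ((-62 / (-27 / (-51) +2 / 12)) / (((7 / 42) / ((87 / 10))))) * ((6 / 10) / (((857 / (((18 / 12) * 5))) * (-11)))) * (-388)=-3122041806 / 669317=-4664.52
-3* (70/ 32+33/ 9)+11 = -105/ 16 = -6.56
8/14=4/7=0.57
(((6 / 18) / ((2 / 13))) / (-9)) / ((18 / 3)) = -0.04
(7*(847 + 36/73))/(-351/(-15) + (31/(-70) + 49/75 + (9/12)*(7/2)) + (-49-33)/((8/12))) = -1818889800/29668003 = -61.31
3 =3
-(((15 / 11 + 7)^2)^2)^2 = -5132188731375616 / 214358881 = -23942039.20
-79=-79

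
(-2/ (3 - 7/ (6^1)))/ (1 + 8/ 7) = -28/ 55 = -0.51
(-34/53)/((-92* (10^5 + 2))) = 17/243804876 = 0.00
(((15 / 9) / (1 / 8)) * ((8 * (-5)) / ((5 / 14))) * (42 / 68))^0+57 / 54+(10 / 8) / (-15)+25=26.97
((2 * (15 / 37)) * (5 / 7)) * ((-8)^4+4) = 615000 / 259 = 2374.52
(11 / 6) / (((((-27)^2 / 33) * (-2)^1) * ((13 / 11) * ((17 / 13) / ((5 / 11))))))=-605 / 49572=-0.01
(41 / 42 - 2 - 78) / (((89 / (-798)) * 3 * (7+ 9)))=63061 / 4272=14.76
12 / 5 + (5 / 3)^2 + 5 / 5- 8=-82 / 45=-1.82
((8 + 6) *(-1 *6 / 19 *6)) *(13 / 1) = -6552 / 19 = -344.84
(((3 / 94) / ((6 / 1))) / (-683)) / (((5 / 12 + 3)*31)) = -3 / 40800371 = -0.00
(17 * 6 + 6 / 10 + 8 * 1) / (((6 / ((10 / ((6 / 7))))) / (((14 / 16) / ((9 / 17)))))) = 460649 / 1296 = 355.44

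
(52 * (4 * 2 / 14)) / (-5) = -208 / 35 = -5.94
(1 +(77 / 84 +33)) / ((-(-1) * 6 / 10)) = 2095 / 36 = 58.19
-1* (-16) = 16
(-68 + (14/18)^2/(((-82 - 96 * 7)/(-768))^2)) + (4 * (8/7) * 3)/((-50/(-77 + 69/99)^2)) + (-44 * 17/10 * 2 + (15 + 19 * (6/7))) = -48284460414413/27086234175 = -1782.62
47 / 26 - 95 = -2423 / 26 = -93.19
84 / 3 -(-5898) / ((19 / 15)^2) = 1337158 / 361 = 3704.04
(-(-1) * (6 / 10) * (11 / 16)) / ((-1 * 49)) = -33 / 3920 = -0.01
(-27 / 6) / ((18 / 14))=-7 / 2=-3.50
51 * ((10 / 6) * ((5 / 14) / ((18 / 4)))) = 425 / 63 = 6.75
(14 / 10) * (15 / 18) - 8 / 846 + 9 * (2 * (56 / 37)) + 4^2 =1389823 / 31302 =44.40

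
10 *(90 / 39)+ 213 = 3069 / 13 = 236.08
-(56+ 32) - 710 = -798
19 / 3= 6.33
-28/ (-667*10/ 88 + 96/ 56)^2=-2656192/ 520615489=-0.01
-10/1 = -10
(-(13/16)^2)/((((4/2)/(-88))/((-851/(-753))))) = 1582009/48192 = 32.83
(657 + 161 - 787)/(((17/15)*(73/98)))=45570/1241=36.72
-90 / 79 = -1.14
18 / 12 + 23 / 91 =319 / 182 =1.75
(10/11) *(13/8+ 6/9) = 25/12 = 2.08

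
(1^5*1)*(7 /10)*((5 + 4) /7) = 0.90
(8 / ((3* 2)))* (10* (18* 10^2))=24000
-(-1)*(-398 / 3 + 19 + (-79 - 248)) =-1322 / 3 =-440.67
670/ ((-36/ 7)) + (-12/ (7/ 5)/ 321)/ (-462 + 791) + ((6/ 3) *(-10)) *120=-11223244805/ 4435578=-2530.28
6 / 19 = 0.32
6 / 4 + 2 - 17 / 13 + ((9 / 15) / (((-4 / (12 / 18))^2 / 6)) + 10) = 799 / 65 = 12.29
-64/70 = -32/35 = -0.91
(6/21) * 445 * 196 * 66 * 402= 661177440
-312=-312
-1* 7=-7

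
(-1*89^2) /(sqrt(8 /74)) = -7921*sqrt(37) /2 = -24090.78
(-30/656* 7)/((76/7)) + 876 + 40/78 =852110087/972192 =876.48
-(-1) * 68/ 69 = 68/ 69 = 0.99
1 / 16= 0.06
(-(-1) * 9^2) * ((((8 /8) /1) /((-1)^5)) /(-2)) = 81 /2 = 40.50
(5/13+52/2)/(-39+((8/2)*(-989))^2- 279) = 343/203445034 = 0.00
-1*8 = -8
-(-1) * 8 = 8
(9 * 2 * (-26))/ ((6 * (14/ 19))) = -741/ 7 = -105.86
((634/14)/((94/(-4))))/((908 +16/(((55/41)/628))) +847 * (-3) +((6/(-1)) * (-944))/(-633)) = -7357570/22329375747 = -0.00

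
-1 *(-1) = 1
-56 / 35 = -8 / 5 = -1.60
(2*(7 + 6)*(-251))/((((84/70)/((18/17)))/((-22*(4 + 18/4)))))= 1076790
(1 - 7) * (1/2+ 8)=-51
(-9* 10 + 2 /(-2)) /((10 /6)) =-273 /5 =-54.60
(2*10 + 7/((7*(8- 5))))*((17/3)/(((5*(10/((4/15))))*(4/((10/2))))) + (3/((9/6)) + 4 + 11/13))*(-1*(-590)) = 144935329/1755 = 82584.23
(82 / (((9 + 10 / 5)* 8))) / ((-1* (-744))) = 41 / 32736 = 0.00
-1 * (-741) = 741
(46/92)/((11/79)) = 79/22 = 3.59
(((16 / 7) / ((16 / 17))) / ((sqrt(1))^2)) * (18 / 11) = 3.97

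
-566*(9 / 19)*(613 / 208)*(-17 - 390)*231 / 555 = 1322430417 / 9880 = 133849.23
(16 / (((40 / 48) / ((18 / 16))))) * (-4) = -432 / 5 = -86.40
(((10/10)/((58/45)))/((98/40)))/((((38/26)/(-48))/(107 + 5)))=-1164.84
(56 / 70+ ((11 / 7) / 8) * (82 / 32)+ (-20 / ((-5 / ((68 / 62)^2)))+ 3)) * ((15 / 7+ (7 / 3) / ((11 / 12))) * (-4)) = -14166592679 / 82876640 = -170.94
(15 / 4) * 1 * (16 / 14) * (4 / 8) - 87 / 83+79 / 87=101231 / 50547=2.00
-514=-514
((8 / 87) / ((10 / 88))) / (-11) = -32 / 435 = -0.07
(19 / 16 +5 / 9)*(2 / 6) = 251 / 432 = 0.58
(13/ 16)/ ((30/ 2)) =13/ 240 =0.05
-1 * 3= -3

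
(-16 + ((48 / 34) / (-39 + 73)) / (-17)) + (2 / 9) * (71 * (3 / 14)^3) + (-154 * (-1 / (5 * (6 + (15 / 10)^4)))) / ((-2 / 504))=-1426661827181 / 1988487620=-717.46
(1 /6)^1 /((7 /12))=2 /7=0.29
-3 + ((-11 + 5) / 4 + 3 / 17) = -147 / 34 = -4.32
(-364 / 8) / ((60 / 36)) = -273 / 10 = -27.30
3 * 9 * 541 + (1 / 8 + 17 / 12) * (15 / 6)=701321 / 48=14610.85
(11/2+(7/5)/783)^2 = 1855800241/61308900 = 30.27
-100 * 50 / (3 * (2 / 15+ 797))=-25000 / 11957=-2.09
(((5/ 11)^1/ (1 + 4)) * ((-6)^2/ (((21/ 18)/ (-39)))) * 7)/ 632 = -1053/ 869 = -1.21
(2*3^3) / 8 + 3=39 / 4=9.75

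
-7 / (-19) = 7 / 19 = 0.37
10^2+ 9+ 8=117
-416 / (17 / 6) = -2496 / 17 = -146.82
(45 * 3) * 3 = 405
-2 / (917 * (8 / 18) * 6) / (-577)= 3 / 2116436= 0.00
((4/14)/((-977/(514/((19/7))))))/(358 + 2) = -257/1670670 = -0.00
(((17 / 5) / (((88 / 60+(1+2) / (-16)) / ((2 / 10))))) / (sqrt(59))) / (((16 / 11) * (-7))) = -561 * sqrt(59) / 633955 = -0.01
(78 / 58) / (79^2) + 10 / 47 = 1811723 / 8506483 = 0.21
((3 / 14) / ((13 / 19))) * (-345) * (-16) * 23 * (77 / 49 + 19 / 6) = 120008940 / 637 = 188397.08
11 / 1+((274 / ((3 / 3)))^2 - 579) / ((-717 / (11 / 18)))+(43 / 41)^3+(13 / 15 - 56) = -473543608829 / 4447472130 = -106.47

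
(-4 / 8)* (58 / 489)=-0.06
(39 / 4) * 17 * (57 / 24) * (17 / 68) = 12597 / 128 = 98.41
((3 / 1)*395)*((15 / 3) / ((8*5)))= 1185 / 8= 148.12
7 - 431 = -424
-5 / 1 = -5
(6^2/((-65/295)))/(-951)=708/4121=0.17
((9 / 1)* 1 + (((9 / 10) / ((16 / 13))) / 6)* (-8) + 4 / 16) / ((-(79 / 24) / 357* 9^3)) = -39389 / 31995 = -1.23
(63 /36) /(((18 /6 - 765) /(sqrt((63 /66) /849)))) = -7 * sqrt(43582) /18976848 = -0.00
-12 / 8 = -3 / 2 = -1.50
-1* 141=-141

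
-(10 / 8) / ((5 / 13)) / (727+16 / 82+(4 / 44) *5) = -5863 / 1312680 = -0.00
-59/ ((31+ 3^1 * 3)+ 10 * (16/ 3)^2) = -531/ 2920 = -0.18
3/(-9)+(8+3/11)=7.94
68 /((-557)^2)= 0.00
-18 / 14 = -1.29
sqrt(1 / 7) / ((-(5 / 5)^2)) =-sqrt(7) / 7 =-0.38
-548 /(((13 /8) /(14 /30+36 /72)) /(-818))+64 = 52011104 /195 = 266723.61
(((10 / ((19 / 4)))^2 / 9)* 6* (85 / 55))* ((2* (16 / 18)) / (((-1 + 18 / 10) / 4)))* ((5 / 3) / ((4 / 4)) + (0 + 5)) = 87040000 / 321651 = 270.60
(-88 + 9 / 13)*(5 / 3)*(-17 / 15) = 19295 / 117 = 164.91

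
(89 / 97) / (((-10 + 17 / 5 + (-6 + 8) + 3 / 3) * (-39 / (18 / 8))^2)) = -0.00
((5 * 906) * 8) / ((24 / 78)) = 117780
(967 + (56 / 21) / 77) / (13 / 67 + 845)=14966795 / 13081068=1.14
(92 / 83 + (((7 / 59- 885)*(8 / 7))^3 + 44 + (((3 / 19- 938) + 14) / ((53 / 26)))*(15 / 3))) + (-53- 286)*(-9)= -6089594083817664482371 / 5887863294257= -1034262138.82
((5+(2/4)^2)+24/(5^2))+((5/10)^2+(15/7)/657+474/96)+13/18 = 22301441/1839600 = 12.12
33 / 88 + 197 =1579 / 8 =197.38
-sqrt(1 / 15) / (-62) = sqrt(15) / 930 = 0.00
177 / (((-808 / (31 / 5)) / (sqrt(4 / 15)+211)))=-1157757 / 4040-1829 * sqrt(15) / 10100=-287.27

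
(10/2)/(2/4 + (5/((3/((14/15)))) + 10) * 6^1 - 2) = 30/407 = 0.07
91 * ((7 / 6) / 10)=10.62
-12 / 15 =-4 / 5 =-0.80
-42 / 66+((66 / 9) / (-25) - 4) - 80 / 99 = -1291 / 225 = -5.74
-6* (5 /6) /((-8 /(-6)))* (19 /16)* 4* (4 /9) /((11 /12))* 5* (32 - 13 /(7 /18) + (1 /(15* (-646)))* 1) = 484535 /7854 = 61.69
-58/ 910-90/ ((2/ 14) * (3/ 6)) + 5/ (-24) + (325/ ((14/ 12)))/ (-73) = -1007680483/ 797160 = -1264.09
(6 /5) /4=0.30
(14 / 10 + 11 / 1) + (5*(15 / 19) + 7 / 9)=14642 / 855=17.13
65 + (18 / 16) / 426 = 73843 / 1136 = 65.00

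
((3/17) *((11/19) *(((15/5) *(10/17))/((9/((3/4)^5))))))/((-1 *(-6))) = 4455/5622784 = 0.00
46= 46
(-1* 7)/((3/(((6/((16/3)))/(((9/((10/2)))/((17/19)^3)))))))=-171955/164616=-1.04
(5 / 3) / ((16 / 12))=1.25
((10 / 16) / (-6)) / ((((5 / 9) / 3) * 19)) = -9 / 304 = -0.03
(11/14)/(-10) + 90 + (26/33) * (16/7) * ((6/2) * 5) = 180079/1540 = 116.93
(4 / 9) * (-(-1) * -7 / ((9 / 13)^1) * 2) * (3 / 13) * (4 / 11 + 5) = -3304 / 297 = -11.12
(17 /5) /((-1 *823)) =-17 /4115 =-0.00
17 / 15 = 1.13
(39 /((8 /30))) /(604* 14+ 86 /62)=2015 /116524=0.02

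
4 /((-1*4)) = -1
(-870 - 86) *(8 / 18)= -3824 / 9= -424.89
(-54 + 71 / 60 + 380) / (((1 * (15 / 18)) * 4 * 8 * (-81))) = -0.15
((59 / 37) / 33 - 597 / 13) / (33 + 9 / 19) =-6917615 / 5047614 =-1.37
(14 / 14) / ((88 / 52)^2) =169 / 484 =0.35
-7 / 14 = -1 / 2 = -0.50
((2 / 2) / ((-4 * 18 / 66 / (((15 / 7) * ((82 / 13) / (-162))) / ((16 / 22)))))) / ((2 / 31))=768955 / 471744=1.63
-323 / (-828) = 323 / 828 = 0.39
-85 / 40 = -17 / 8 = -2.12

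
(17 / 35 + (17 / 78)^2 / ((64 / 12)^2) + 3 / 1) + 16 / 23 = 582739141 / 139310080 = 4.18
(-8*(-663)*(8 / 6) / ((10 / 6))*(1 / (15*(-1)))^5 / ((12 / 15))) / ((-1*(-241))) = -1768 / 61003125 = -0.00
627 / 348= 209 / 116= 1.80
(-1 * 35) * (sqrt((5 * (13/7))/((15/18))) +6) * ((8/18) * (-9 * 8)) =160 * sqrt(546) +6720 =10458.66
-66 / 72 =-11 / 12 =-0.92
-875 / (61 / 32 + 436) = -28000 / 14013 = -2.00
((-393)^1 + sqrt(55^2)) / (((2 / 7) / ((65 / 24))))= -76895 / 24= -3203.96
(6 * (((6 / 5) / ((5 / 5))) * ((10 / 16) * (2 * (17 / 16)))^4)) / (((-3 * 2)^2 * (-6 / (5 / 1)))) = -52200625 / 100663296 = -0.52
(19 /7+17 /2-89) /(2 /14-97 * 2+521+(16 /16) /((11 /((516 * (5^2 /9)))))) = -35937 /211340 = -0.17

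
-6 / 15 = -2 / 5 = -0.40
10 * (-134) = -1340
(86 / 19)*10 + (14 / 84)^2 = 30979 / 684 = 45.29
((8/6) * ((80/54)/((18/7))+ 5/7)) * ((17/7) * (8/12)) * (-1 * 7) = -298520/15309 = -19.50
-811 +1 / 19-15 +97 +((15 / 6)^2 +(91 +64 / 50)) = -1197793 / 1900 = -630.42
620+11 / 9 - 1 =5582 / 9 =620.22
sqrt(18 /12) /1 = sqrt(6) /2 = 1.22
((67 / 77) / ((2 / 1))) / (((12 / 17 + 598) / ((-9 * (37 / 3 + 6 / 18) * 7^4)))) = -3181227 / 15994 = -198.90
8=8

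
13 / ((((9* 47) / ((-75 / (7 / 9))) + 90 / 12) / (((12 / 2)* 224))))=2620800 / 467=5611.99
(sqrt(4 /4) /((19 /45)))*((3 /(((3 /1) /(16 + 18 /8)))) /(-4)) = -3285 /304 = -10.81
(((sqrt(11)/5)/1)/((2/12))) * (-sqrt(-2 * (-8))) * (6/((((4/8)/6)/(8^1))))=-9169.80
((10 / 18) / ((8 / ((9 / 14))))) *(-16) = -5 / 7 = -0.71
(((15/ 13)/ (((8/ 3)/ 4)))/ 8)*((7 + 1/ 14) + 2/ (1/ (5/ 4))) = 3015/ 1456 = 2.07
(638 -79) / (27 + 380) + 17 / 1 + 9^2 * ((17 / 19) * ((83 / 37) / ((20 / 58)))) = 37879649 / 77330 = 489.84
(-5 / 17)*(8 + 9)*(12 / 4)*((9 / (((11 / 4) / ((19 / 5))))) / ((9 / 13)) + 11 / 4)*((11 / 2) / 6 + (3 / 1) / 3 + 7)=-487599 / 176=-2770.45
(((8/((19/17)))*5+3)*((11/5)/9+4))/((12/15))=140767/684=205.80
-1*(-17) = 17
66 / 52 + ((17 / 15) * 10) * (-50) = -44101 / 78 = -565.40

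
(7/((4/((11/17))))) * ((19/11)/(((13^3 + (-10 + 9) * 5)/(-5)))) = -665/149056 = -0.00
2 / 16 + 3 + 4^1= 57 / 8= 7.12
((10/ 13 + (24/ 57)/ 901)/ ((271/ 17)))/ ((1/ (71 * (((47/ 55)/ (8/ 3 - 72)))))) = -857412117/ 20292620920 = -0.04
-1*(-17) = 17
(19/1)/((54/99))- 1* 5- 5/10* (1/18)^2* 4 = 2416/81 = 29.83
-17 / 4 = -4.25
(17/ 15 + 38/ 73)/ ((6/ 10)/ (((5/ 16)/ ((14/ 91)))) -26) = -117715/ 1829526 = -0.06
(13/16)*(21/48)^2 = 637/4096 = 0.16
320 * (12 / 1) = 3840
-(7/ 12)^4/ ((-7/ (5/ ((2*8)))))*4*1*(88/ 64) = 18865/ 663552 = 0.03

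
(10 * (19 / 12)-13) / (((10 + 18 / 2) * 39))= 17 / 4446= 0.00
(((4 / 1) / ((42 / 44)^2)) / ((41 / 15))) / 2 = 0.80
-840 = -840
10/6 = 5/3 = 1.67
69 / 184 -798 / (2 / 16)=-51069 / 8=-6383.62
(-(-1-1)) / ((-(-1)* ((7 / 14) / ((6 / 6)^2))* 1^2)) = 4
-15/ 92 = -0.16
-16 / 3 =-5.33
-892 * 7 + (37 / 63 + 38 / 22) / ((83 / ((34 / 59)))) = -21189714988 / 3393621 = -6243.98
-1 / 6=-0.17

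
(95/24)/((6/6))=3.96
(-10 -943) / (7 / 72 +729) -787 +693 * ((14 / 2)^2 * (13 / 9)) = 2533445074 / 52495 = 48260.69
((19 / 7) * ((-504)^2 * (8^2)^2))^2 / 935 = 8529853116741331.92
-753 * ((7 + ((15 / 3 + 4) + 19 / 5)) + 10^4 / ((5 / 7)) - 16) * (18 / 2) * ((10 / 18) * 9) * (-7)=3321631341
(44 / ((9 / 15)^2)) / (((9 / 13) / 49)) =700700 / 81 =8650.62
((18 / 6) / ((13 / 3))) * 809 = 7281 / 13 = 560.08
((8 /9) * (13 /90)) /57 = 52 /23085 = 0.00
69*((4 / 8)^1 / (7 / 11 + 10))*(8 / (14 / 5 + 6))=115 / 39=2.95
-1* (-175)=175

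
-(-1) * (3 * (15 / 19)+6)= 159 / 19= 8.37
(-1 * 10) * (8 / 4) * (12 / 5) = -48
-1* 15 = -15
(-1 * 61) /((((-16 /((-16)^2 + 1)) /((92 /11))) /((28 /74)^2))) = 17667979 /15059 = 1173.25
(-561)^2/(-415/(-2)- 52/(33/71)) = 20771586/6311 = 3291.33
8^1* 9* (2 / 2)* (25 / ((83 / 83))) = 1800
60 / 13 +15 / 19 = 1335 / 247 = 5.40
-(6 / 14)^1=-3 / 7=-0.43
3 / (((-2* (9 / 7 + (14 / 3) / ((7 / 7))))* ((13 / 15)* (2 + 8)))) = -189 / 6500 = -0.03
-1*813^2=-660969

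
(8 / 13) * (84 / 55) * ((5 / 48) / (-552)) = -7 / 39468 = -0.00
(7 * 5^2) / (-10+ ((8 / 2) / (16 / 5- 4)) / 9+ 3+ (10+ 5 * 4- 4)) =9.49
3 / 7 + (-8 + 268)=1823 / 7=260.43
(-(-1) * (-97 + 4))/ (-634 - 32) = 31/ 222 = 0.14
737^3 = 400315553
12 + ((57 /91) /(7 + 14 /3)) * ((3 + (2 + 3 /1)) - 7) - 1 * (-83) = 302746 /3185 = 95.05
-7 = -7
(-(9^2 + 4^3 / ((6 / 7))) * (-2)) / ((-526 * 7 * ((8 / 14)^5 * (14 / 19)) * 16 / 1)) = -3043439 / 25853952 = -0.12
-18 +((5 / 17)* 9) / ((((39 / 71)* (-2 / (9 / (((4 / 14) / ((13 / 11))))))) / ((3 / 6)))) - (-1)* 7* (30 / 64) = -356457 / 5984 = -59.57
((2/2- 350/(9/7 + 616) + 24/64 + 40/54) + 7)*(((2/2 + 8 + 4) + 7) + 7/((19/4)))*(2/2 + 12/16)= 949483031/2955564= 321.25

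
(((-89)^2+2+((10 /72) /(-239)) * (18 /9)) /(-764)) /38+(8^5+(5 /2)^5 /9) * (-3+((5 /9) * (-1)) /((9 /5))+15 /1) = 7753909873351171 /20233097568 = 383229.01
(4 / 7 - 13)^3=-658503 / 343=-1919.83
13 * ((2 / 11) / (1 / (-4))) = -104 / 11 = -9.45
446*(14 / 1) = 6244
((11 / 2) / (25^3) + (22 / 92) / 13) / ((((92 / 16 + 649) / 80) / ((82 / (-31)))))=-153210112 / 25286990625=-0.01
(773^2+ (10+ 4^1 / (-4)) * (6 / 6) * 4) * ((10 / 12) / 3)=2987825 / 18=165990.28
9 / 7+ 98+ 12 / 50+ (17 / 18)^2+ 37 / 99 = 62863613 / 623700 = 100.79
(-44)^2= 1936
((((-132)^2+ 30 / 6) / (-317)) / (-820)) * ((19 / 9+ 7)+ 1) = 1586039 / 2339460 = 0.68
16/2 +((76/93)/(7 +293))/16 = 892819/111600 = 8.00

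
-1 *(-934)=934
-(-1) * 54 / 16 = 27 / 8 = 3.38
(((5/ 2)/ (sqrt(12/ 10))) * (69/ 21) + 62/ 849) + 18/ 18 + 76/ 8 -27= -27893/ 1698 + 115 * sqrt(30)/ 84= -8.93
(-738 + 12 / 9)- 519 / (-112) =-245963 / 336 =-732.03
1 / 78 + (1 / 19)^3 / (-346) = 593284 / 46277673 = 0.01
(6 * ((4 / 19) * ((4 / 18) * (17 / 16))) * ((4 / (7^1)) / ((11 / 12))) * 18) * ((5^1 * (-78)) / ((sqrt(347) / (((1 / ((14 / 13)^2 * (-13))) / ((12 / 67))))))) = 34648380 * sqrt(347) / 24875389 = 25.95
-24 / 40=-3 / 5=-0.60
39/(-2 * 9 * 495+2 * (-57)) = -13/3008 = -0.00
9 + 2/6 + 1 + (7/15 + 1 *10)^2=26974/225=119.88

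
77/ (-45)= -77/ 45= -1.71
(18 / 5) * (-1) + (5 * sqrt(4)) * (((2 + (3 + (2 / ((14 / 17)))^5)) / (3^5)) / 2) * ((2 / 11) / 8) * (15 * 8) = 106422334 / 74875185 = 1.42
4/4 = 1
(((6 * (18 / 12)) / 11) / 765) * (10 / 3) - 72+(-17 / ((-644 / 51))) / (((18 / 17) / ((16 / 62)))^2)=-56180157002 / 781186329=-71.92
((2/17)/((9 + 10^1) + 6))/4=1/850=0.00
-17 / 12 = -1.42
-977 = -977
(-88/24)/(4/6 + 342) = -11/1028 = -0.01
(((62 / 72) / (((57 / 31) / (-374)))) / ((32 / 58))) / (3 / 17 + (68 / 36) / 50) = -201353525 / 135888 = -1481.76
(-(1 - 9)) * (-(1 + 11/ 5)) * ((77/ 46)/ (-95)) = 4928/ 10925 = 0.45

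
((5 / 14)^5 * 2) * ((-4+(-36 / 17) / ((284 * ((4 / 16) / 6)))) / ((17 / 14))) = -3940625 / 98532238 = -0.04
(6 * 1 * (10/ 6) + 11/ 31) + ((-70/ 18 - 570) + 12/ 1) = -153878/ 279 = -551.53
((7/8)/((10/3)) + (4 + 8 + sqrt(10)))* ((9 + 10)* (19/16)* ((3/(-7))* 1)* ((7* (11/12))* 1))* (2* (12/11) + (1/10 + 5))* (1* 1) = -6969.13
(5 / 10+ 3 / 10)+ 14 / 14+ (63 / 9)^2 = 50.80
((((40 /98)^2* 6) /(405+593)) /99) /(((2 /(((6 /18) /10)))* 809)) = 20 /95956947009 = 0.00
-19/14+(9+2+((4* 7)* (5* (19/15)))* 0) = 9.64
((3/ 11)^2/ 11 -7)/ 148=-2327/ 49247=-0.05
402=402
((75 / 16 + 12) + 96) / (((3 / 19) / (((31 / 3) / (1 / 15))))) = 1769945 / 16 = 110621.56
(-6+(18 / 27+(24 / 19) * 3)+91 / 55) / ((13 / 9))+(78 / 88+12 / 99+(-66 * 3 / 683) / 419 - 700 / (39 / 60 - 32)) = 33097967523 / 1413714380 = 23.41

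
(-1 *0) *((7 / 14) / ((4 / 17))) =0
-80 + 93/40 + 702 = 24973/40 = 624.32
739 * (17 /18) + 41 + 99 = 15083 /18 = 837.94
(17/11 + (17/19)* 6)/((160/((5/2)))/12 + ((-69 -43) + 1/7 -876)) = -30345/4312297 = -0.01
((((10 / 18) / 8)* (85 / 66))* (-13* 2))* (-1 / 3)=5525 / 7128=0.78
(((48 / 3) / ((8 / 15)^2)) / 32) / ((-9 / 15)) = -375 / 128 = -2.93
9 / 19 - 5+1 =-67 / 19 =-3.53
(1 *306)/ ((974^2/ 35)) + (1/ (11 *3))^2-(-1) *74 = 38231308001/ 516554082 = 74.01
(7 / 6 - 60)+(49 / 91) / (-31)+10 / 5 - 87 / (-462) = -5274872 / 93093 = -56.66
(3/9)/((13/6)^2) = 12/169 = 0.07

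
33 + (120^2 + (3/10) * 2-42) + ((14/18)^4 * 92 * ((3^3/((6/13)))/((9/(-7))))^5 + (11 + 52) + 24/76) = -32737808714000539/4986360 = -6565472351.37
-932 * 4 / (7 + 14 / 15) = -469.92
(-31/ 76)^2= 961/ 5776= 0.17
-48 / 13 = -3.69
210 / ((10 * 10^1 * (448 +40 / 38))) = 133 / 28440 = 0.00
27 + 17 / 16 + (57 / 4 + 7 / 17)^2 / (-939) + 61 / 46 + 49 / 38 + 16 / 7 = 217391799539 / 6640991112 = 32.73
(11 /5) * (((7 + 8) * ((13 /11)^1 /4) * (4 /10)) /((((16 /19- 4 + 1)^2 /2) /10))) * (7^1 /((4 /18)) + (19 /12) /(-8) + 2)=15003521 /26896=557.83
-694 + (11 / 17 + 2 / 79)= -931139 / 1343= -693.33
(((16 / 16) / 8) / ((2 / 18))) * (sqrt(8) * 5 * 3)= 47.73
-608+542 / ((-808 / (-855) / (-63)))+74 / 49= -727279407 / 19796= -36738.71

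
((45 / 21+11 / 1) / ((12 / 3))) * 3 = 69 / 7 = 9.86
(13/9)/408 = 13/3672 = 0.00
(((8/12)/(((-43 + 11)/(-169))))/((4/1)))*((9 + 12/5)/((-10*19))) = -169/3200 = -0.05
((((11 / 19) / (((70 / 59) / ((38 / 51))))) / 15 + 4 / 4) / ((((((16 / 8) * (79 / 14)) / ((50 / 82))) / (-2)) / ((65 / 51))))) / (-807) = 3565120 / 20396051019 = 0.00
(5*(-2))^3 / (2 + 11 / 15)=-15000 / 41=-365.85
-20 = -20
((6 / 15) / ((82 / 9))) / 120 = 3 / 8200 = 0.00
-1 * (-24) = 24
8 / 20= 2 / 5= 0.40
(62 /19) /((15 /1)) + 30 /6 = 5.22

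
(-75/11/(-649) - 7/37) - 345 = -91176533/264143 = -345.18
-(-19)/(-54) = -19/54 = -0.35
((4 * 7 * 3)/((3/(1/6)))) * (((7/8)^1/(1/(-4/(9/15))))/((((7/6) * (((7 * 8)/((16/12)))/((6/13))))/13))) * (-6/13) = 20/13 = 1.54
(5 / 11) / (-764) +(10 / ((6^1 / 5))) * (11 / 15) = 462175 / 75636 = 6.11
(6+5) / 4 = 11 / 4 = 2.75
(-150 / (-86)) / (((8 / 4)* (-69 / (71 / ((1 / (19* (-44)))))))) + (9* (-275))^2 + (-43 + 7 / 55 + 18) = 333242826173 / 54395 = 6126350.33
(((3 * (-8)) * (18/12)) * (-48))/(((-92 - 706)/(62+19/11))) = -201888/1463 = -138.00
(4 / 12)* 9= 3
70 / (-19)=-70 / 19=-3.68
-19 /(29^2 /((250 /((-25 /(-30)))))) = -5700 /841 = -6.78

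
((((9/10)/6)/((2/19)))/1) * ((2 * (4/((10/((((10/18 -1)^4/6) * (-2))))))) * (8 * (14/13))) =-272384/2132325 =-0.13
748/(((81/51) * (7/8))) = 101728/189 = 538.24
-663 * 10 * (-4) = 26520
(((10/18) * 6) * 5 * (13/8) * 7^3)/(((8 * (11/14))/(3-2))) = 780325/528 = 1477.89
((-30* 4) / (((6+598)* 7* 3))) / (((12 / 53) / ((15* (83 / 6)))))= -109975 / 12684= -8.67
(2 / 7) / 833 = 2 / 5831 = 0.00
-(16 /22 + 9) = -107 /11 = -9.73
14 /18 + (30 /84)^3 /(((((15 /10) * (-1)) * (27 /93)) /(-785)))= 3070687 /37044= 82.89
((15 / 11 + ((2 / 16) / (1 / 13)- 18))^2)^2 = 3045168091681 / 59969536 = 50778.58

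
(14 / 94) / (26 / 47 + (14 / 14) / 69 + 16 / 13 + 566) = 6279 / 23937815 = 0.00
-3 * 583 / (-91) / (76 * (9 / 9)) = 1749 / 6916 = 0.25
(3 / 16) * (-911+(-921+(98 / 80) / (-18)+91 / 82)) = -54049889 / 157440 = -343.30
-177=-177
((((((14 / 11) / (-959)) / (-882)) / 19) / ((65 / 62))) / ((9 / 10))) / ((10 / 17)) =1054 / 7386884505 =0.00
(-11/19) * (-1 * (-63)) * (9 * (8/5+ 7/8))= -617463/760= -812.45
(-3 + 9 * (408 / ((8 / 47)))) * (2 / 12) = 3595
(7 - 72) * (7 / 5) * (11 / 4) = -1001 / 4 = -250.25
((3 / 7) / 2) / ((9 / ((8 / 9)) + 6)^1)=4 / 301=0.01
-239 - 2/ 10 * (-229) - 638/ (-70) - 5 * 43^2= -330018/ 35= -9429.09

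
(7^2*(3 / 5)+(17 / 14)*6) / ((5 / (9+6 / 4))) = 1926 / 25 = 77.04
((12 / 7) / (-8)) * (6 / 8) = -9 / 56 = -0.16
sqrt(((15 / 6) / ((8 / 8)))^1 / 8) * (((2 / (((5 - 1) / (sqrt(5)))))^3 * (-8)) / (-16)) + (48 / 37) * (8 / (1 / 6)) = 148381 / 2368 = 62.66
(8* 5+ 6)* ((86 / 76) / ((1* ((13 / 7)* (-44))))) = -6923 / 10868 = -0.64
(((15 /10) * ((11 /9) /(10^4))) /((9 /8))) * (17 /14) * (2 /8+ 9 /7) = 8041 /26460000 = 0.00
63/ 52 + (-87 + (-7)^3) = -22297/ 52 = -428.79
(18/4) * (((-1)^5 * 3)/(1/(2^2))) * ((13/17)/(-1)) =702/17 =41.29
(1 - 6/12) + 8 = 17/2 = 8.50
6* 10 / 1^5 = 60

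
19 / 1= 19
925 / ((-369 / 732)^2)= 55070800 / 15129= 3640.08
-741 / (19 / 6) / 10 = -117 / 5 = -23.40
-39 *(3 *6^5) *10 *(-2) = 18195840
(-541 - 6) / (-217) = 547 / 217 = 2.52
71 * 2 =142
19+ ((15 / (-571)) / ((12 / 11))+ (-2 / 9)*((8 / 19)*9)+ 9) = 1177499 / 43396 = 27.13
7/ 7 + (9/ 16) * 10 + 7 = 109/ 8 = 13.62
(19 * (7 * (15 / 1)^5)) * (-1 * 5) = -504984375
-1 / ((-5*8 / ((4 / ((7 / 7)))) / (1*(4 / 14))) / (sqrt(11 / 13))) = sqrt(143) / 455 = 0.03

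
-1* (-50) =50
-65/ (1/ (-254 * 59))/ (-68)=-487045/ 34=-14324.85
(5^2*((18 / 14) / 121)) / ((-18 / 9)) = -225 / 1694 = -0.13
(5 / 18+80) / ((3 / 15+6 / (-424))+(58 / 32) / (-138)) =140916400 / 303177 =464.80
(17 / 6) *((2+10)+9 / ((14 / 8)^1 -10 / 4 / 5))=272 / 5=54.40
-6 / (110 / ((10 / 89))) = -6 / 979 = -0.01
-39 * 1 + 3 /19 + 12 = -510 /19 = -26.84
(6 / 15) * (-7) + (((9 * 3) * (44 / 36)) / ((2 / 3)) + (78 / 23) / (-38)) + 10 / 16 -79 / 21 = 43.47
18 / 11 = 1.64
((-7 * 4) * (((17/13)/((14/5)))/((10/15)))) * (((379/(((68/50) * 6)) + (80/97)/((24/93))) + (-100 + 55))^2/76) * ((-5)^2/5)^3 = -5273338140625/7585611072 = -695.18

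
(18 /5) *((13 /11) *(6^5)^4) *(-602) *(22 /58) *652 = -335803294091883929665536 /145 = -2315884786840578825279.56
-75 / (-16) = 75 / 16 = 4.69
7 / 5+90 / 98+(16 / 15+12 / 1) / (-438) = 368374 / 160965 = 2.29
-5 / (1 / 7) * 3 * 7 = -735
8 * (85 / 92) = 170 / 23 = 7.39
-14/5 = -2.80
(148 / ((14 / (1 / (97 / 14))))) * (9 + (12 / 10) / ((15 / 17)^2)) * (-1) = -585044 / 36375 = -16.08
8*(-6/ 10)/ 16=-3/ 10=-0.30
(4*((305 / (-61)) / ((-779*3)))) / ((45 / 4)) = 16 / 21033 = 0.00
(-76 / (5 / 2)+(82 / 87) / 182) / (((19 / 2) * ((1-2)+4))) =-2406358 / 2256345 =-1.07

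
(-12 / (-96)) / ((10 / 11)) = 11 / 80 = 0.14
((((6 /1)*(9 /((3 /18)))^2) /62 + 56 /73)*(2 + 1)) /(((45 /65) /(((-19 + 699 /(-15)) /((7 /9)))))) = -1638245856 /15841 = -103418.08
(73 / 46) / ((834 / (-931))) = -67963 / 38364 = -1.77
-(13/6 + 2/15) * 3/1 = -69/10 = -6.90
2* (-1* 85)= -170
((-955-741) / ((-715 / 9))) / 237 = 5088 / 56485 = 0.09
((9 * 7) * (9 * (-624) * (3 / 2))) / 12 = -44226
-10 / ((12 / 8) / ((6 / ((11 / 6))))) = -240 / 11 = -21.82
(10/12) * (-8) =-20/3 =-6.67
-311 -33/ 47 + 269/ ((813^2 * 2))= -19366379057/ 62131086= -311.70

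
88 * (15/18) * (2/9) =440/27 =16.30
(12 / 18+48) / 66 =0.74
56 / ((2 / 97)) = 2716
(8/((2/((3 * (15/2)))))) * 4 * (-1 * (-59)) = 21240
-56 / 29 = -1.93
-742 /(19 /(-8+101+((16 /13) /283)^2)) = -933999229198 /257165779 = -3631.90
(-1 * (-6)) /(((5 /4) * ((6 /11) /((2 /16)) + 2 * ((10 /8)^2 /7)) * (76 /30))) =22176 /56297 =0.39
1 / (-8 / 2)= -1 / 4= -0.25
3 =3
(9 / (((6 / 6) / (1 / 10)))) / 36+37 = 1481 / 40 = 37.02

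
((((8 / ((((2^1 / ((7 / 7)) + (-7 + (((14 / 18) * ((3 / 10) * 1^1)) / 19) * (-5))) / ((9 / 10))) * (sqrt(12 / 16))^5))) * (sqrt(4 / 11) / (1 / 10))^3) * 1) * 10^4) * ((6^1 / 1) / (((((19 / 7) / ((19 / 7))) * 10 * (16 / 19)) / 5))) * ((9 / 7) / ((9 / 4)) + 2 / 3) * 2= -4805632000000 * sqrt(33) / 488719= -56486967.11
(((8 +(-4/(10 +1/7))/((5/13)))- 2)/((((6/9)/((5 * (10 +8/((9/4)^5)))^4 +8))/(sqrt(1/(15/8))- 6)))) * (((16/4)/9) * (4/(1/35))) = -15880861881829640187298392379136/863194247593041944871 +15880861881829640187298392379136 * sqrt(30)/38843741141686887519195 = -16158477617.79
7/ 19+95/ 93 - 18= -29350/ 1767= -16.61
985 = 985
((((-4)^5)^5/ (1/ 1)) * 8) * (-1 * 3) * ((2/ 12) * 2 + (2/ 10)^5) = 28174519268829822976/ 3125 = 9015846166025543.35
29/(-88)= -29/88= -0.33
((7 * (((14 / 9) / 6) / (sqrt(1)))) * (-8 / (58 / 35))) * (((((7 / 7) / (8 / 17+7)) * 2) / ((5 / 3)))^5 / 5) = -561036615552 / 2994102227509375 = -0.00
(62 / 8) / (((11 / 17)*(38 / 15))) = 7905 / 1672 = 4.73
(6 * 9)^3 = 157464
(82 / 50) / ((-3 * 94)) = -41 / 7050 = -0.01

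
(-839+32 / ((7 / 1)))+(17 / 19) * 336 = -70995 / 133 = -533.80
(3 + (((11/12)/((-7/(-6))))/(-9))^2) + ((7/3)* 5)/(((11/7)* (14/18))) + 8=3589307/174636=20.55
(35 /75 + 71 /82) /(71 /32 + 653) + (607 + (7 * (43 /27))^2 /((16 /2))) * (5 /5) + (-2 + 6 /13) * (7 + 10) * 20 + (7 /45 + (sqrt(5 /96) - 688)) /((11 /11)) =-63913228881427 /108624994920 + sqrt(30) /24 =-588.16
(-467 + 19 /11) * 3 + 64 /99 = -138122 /99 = -1395.17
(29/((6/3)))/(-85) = -29/170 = -0.17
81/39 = 27/13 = 2.08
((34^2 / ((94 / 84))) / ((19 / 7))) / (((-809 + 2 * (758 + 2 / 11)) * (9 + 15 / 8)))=9969344 / 201504557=0.05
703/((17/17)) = 703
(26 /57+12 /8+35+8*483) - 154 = 3746.96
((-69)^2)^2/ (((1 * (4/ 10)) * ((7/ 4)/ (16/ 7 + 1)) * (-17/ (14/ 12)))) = -868906305/ 119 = -7301733.66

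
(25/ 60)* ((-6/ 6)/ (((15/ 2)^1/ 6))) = -1/ 3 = -0.33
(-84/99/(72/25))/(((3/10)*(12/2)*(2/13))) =-11375/10692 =-1.06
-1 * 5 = -5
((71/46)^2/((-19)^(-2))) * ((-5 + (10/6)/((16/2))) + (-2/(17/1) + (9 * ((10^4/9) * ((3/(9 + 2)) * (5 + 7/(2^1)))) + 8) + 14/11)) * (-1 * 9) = -568103199608949/3165536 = -179465088.89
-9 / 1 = -9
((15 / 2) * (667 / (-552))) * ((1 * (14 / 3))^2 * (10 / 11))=-35525 / 198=-179.42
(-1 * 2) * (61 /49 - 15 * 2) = 2818 /49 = 57.51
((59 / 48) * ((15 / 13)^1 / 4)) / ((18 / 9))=0.18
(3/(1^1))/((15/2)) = 2/5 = 0.40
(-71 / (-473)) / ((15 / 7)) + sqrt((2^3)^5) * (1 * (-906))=497 / 7095 - 115968 * sqrt(2)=-164003.45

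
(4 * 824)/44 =824/11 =74.91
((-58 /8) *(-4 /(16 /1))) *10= 145 /8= 18.12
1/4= 0.25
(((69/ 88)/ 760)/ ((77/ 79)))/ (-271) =-5451/ 1395584960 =-0.00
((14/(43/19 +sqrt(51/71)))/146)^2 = 1918352195/692725705352-20940527* sqrt(3621)/692725705352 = 0.00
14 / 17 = 0.82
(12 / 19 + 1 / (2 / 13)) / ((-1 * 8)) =-271 / 304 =-0.89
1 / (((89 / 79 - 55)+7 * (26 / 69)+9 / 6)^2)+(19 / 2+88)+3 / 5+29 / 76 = 98.48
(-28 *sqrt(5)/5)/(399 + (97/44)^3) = -2385152 *sqrt(5)/174505445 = -0.03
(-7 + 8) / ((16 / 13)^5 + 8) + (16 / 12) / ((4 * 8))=134687 / 1004730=0.13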